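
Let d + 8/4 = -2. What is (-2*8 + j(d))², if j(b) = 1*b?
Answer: 400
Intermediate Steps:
d = -4 (d = -2 - 2 = -4)
j(b) = b
(-2*8 + j(d))² = (-2*8 - 4)² = (-16 - 4)² = (-20)² = 400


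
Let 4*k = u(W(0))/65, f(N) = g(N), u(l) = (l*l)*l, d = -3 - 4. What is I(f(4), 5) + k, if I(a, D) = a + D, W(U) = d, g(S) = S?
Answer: 1997/260 ≈ 7.6808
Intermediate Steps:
d = -7
W(U) = -7
u(l) = l**3 (u(l) = l**2*l = l**3)
f(N) = N
I(a, D) = D + a
k = -343/260 (k = ((-7)**3/65)/4 = (-343*1/65)/4 = (1/4)*(-343/65) = -343/260 ≈ -1.3192)
I(f(4), 5) + k = (5 + 4) - 343/260 = 9 - 343/260 = 1997/260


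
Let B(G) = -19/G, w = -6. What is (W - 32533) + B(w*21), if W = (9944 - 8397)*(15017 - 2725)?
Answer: 2391882085/126 ≈ 1.8983e+7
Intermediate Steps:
W = 19015724 (W = 1547*12292 = 19015724)
(W - 32533) + B(w*21) = (19015724 - 32533) - 19/((-6*21)) = 18983191 - 19/(-126) = 18983191 - 19*(-1/126) = 18983191 + 19/126 = 2391882085/126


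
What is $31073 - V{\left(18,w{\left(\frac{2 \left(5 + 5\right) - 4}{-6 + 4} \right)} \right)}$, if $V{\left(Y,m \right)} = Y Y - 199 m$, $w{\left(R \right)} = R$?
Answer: $29157$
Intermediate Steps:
$V{\left(Y,m \right)} = Y^{2} - 199 m$
$31073 - V{\left(18,w{\left(\frac{2 \left(5 + 5\right) - 4}{-6 + 4} \right)} \right)} = 31073 - \left(18^{2} - 199 \frac{2 \left(5 + 5\right) - 4}{-6 + 4}\right) = 31073 - \left(324 - 199 \frac{2 \cdot 10 - 4}{-2}\right) = 31073 - \left(324 - 199 \left(20 - 4\right) \left(- \frac{1}{2}\right)\right) = 31073 - \left(324 - 199 \cdot 16 \left(- \frac{1}{2}\right)\right) = 31073 - \left(324 - -1592\right) = 31073 - \left(324 + 1592\right) = 31073 - 1916 = 29157$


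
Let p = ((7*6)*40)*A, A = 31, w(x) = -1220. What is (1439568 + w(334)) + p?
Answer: 1490428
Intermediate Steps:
p = 52080 (p = ((7*6)*40)*31 = (42*40)*31 = 1680*31 = 52080)
(1439568 + w(334)) + p = (1439568 - 1220) + 52080 = 1438348 + 52080 = 1490428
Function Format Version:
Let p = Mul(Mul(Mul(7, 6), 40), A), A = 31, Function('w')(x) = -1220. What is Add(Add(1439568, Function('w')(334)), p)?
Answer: 1490428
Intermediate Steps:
p = 52080 (p = Mul(Mul(Mul(7, 6), 40), 31) = Mul(Mul(42, 40), 31) = Mul(1680, 31) = 52080)
Add(Add(1439568, Function('w')(334)), p) = Add(Add(1439568, -1220), 52080) = Add(1438348, 52080) = 1490428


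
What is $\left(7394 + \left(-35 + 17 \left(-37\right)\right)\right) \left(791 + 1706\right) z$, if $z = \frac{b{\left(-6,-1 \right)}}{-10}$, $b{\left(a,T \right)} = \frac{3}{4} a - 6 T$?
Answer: $- \frac{5041443}{2} \approx -2.5207 \cdot 10^{6}$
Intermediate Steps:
$b{\left(a,T \right)} = - 6 T + \frac{3 a}{4}$ ($b{\left(a,T \right)} = 3 \cdot \frac{1}{4} a - 6 T = \frac{3 a}{4} - 6 T = - 6 T + \frac{3 a}{4}$)
$z = - \frac{3}{20}$ ($z = \frac{\left(-6\right) \left(-1\right) + \frac{3}{4} \left(-6\right)}{-10} = \left(6 - \frac{9}{2}\right) \left(- \frac{1}{10}\right) = \frac{3}{2} \left(- \frac{1}{10}\right) = - \frac{3}{20} \approx -0.15$)
$\left(7394 + \left(-35 + 17 \left(-37\right)\right)\right) \left(791 + 1706\right) z = \left(7394 + \left(-35 + 17 \left(-37\right)\right)\right) \left(791 + 1706\right) \left(- \frac{3}{20}\right) = \left(7394 - 664\right) 2497 \left(- \frac{3}{20}\right) = 6730 \cdot 2497 \left(- \frac{3}{20}\right) = 16804810 \left(- \frac{3}{20}\right) = - \frac{5041443}{2}$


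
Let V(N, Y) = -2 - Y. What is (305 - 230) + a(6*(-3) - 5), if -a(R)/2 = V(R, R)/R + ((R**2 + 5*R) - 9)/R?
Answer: 2577/23 ≈ 112.04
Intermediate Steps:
a(R) = -2*(-2 - R)/R - 2*(-9 + R**2 + 5*R)/R (a(R) = -2*((-2 - R)/R + ((R**2 + 5*R) - 9)/R) = -2*((-2 - R)/R + (-9 + R**2 + 5*R)/R) = -2*(-2 - R)/R - 2*(-9 + R**2 + 5*R)/R)
(305 - 230) + a(6*(-3) - 5) = (305 - 230) + (-8 - 2*(6*(-3) - 5) + 22/(6*(-3) - 5)) = 75 + (-8 - 2*(-18 - 5) + 22/(-18 - 5)) = 75 + (-8 - 2*(-23) + 22/(-23)) = 75 + (-8 + 46 + 22*(-1/23)) = 75 + (-8 + 46 - 22/23) = 75 + 852/23 = 2577/23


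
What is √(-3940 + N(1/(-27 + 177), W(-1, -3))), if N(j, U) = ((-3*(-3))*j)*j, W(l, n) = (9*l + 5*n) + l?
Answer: I*√9849999/50 ≈ 62.769*I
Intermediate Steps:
W(l, n) = 5*n + 10*l (W(l, n) = (5*n + 9*l) + l = 5*n + 10*l)
N(j, U) = 9*j² (N(j, U) = (9*j)*j = 9*j²)
√(-3940 + N(1/(-27 + 177), W(-1, -3))) = √(-3940 + 9*(1/(-27 + 177))²) = √(-3940 + 9*(1/150)²) = √(-3940 + 9*(1/22500)) = √(-3940 + 1/2500) = √(-9849999/2500) = I*√9849999/50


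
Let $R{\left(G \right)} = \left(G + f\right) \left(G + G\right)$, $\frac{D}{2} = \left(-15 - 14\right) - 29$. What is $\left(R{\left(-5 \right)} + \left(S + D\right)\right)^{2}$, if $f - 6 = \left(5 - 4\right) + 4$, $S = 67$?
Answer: $11881$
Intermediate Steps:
$f = 11$ ($f = 6 + \left(\left(5 - 4\right) + 4\right) = 6 + \left(1 + 4\right) = 6 + 5 = 11$)
$D = -116$ ($D = 2 \left(\left(-15 - 14\right) - 29\right) = 2 \left(-29 - 29\right) = 2 \left(-58\right) = -116$)
$R{\left(G \right)} = 2 G \left(11 + G\right)$ ($R{\left(G \right)} = \left(G + 11\right) \left(G + G\right) = \left(11 + G\right) 2 G = 2 G \left(11 + G\right)$)
$\left(R{\left(-5 \right)} + \left(S + D\right)\right)^{2} = \left(2 \left(-5\right) \left(11 - 5\right) + \left(67 - 116\right)\right)^{2} = \left(2 \left(-5\right) 6 - 49\right)^{2} = \left(-60 - 49\right)^{2} = \left(-109\right)^{2} = 11881$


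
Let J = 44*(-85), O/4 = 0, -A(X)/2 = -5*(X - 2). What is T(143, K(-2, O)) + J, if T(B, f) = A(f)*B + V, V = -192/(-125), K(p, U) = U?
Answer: -824808/125 ≈ -6598.5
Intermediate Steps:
A(X) = -20 + 10*X (A(X) = -(-10)*(X - 2) = -(-10)*(-2 + X) = -2*(10 - 5*X) = -20 + 10*X)
O = 0 (O = 4*0 = 0)
V = 192/125 (V = -192*(-1/125) = 192/125 ≈ 1.5360)
J = -3740
T(B, f) = 192/125 + B*(-20 + 10*f) (T(B, f) = (-20 + 10*f)*B + 192/125 = B*(-20 + 10*f) + 192/125 = 192/125 + B*(-20 + 10*f))
T(143, K(-2, O)) + J = (192/125 + 10*143*(-2 + 0)) - 3740 = (192/125 + 10*143*(-2)) - 3740 = (192/125 - 2860) - 3740 = -357308/125 - 3740 = -824808/125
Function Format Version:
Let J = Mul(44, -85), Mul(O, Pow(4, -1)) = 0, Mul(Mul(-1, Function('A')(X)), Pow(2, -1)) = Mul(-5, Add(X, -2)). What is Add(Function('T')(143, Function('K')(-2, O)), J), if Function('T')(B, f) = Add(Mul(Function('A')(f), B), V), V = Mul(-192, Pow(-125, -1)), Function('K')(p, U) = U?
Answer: Rational(-824808, 125) ≈ -6598.5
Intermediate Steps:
Function('A')(X) = Add(-20, Mul(10, X)) (Function('A')(X) = Mul(-2, Mul(-5, Add(X, -2))) = Mul(-2, Mul(-5, Add(-2, X))) = Mul(-2, Add(10, Mul(-5, X))) = Add(-20, Mul(10, X)))
O = 0 (O = Mul(4, 0) = 0)
V = Rational(192, 125) (V = Mul(-192, Rational(-1, 125)) = Rational(192, 125) ≈ 1.5360)
J = -3740
Function('T')(B, f) = Add(Rational(192, 125), Mul(B, Add(-20, Mul(10, f)))) (Function('T')(B, f) = Add(Mul(Add(-20, Mul(10, f)), B), Rational(192, 125)) = Add(Mul(B, Add(-20, Mul(10, f))), Rational(192, 125)) = Add(Rational(192, 125), Mul(B, Add(-20, Mul(10, f)))))
Add(Function('T')(143, Function('K')(-2, O)), J) = Add(Add(Rational(192, 125), Mul(10, 143, Add(-2, 0))), -3740) = Add(Add(Rational(192, 125), Mul(10, 143, -2)), -3740) = Add(Add(Rational(192, 125), -2860), -3740) = Add(Rational(-357308, 125), -3740) = Rational(-824808, 125)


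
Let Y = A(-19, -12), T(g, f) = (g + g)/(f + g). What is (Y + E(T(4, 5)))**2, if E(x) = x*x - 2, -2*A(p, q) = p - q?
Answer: 137641/26244 ≈ 5.2447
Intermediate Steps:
T(g, f) = 2*g/(f + g) (T(g, f) = (2*g)/(f + g) = 2*g/(f + g))
A(p, q) = q/2 - p/2 (A(p, q) = -(p - q)/2 = q/2 - p/2)
Y = 7/2 (Y = (1/2)*(-12) - 1/2*(-19) = -6 + 19/2 = 7/2 ≈ 3.5000)
E(x) = -2 + x**2 (E(x) = x**2 - 2 = -2 + x**2)
(Y + E(T(4, 5)))**2 = (7/2 + (-2 + (2*4/(5 + 4))**2))**2 = (7/2 + (-2 + (2*4/9)**2))**2 = (7/2 + (-2 + (2*4*(1/9))**2))**2 = (7/2 + (-2 + (8/9)**2))**2 = (7/2 + (-2 + 64/81))**2 = (7/2 - 98/81)**2 = (371/162)**2 = 137641/26244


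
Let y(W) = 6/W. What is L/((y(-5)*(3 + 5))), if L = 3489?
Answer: -5815/16 ≈ -363.44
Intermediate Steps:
L/((y(-5)*(3 + 5))) = 3489/(((6/(-5))*(3 + 5))) = 3489/(((6*(-⅕))*8)) = 3489/((-6/5*8)) = 3489/(-48/5) = 3489*(-5/48) = -5815/16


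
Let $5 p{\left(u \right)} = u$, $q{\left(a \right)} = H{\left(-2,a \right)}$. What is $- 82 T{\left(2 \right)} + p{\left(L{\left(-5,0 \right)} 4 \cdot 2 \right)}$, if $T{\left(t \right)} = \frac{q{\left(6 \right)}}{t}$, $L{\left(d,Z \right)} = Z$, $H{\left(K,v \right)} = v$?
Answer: $-246$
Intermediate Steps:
$q{\left(a \right)} = a$
$p{\left(u \right)} = \frac{u}{5}$
$T{\left(t \right)} = \frac{6}{t}$
$- 82 T{\left(2 \right)} + p{\left(L{\left(-5,0 \right)} 4 \cdot 2 \right)} = - 82 \cdot \frac{6}{2} + \frac{0 \cdot 4 \cdot 2}{5} = - 82 \cdot 6 \cdot \frac{1}{2} + \frac{0 \cdot 2}{5} = \left(-82\right) 3 + \frac{1}{5} \cdot 0 = -246 + 0 = -246$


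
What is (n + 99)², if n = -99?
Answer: 0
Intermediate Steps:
(n + 99)² = (-99 + 99)² = 0² = 0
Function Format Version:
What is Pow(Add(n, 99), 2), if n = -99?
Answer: 0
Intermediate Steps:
Pow(Add(n, 99), 2) = Pow(Add(-99, 99), 2) = Pow(0, 2) = 0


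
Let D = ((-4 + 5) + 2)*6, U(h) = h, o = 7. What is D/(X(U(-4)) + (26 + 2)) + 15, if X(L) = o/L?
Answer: 549/35 ≈ 15.686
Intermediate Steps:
X(L) = 7/L
D = 18 (D = (1 + 2)*6 = 3*6 = 18)
D/(X(U(-4)) + (26 + 2)) + 15 = 18/(7/(-4) + (26 + 2)) + 15 = 18/(7*(-1/4) + 28) + 15 = 18/(-7/4 + 28) + 15 = 18/(105/4) + 15 = (4/105)*18 + 15 = 24/35 + 15 = 549/35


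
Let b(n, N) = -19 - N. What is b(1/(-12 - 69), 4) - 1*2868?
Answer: -2891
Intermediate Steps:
b(1/(-12 - 69), 4) - 1*2868 = (-19 - 1*4) - 1*2868 = (-19 - 4) - 2868 = -23 - 2868 = -2891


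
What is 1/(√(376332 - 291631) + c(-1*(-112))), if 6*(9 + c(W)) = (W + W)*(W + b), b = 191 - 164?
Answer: 46623/240760372 - 9*√84701/240760372 ≈ 0.00018277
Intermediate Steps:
b = 27
c(W) = -9 + W*(27 + W)/3 (c(W) = -9 + ((W + W)*(W + 27))/6 = -9 + ((2*W)*(27 + W))/6 = -9 + (2*W*(27 + W))/6 = -9 + W*(27 + W)/3)
1/(√(376332 - 291631) + c(-1*(-112))) = 1/(√(376332 - 291631) + (-9 + 9*(-1*(-112)) + (-1*(-112))²/3)) = 1/(√84701 + (-9 + 9*112 + (⅓)*112²)) = 1/(√84701 + (-9 + 1008 + (⅓)*12544)) = 1/(√84701 + (-9 + 1008 + 12544/3)) = 1/(√84701 + 15541/3) = 1/(15541/3 + √84701)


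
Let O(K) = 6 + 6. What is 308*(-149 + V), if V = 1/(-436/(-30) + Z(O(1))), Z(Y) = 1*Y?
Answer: -9130198/199 ≈ -45880.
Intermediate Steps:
O(K) = 12
Z(Y) = Y
V = 15/398 (V = 1/(-436/(-30) + 12) = 1/(-436*(-1/30) + 12) = 1/(218/15 + 12) = 1/(398/15) = 15/398 ≈ 0.037688)
308*(-149 + V) = 308*(-149 + 15/398) = 308*(-59287/398) = -9130198/199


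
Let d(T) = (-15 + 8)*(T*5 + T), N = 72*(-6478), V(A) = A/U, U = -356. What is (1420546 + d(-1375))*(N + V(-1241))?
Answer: -61365122093770/89 ≈ -6.8950e+11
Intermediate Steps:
V(A) = -A/356 (V(A) = A/(-356) = A*(-1/356) = -A/356)
N = -466416
d(T) = -42*T (d(T) = -7*(5*T + T) = -42*T)
(1420546 + d(-1375))*(N + V(-1241)) = (1420546 - 42*(-1375))*(-466416 - 1/356*(-1241)) = (1420546 + 57750)*(-466416 + 1241/356) = 1478296*(-166042855/356) = -61365122093770/89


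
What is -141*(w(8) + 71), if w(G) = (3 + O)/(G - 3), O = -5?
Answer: -49773/5 ≈ -9954.6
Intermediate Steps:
w(G) = -2/(-3 + G) (w(G) = (3 - 5)/(G - 3) = -2/(-3 + G))
-141*(w(8) + 71) = -141*(-2/(-3 + 8) + 71) = -141*(-2/5 + 71) = -141*(-2*⅕ + 71) = -141*(-⅖ + 71) = -141*353/5 = -49773/5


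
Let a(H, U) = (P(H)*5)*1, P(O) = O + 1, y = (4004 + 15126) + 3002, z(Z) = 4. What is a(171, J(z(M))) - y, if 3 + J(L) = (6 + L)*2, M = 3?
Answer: -21272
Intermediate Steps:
y = 22132 (y = 19130 + 3002 = 22132)
P(O) = 1 + O
J(L) = 9 + 2*L (J(L) = -3 + (6 + L)*2 = -3 + (12 + 2*L) = 9 + 2*L)
a(H, U) = 5 + 5*H (a(H, U) = ((1 + H)*5)*1 = (5 + 5*H)*1 = 5 + 5*H)
a(171, J(z(M))) - y = (5 + 5*171) - 1*22132 = (5 + 855) - 22132 = 860 - 22132 = -21272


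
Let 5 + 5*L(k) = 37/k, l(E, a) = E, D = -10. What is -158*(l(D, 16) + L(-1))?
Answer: 14536/5 ≈ 2907.2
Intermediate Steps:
L(k) = -1 + 37/(5*k) (L(k) = -1 + (37/k)/5 = -1 + 37/(5*k))
-158*(l(D, 16) + L(-1)) = -158*(-10 + (37/5 - 1*(-1))/(-1)) = -158*(-10 - (37/5 + 1)) = -158*(-10 - 1*42/5) = -158*(-10 - 42/5) = -158*(-92/5) = 14536/5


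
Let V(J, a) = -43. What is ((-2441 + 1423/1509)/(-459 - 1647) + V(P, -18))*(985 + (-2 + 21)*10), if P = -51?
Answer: -78119860900/1588977 ≈ -49164.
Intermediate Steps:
((-2441 + 1423/1509)/(-459 - 1647) + V(P, -18))*(985 + (-2 + 21)*10) = ((-2441 + 1423/1509)/(-459 - 1647) - 43)*(985 + (-2 + 21)*10) = ((-2441 + 1423*(1/1509))/(-2106) - 43)*(985 + 19*10) = ((-2441 + 1423/1509)*(-1/2106) - 43)*(985 + 190) = (-3682046/1509*(-1/2106) - 43)*1175 = (1841023/1588977 - 43)*1175 = -66484988/1588977*1175 = -78119860900/1588977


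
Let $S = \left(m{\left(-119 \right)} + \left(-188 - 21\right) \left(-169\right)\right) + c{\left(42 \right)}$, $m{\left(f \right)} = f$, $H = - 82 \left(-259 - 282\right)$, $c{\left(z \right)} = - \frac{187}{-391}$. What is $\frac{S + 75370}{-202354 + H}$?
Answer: $- \frac{2543167}{3633816} \approx -0.69986$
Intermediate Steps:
$c{\left(z \right)} = \frac{11}{23}$ ($c{\left(z \right)} = \left(-187\right) \left(- \frac{1}{391}\right) = \frac{11}{23}$)
$H = 44362$ ($H = \left(-82\right) \left(-541\right) = 44362$)
$S = \frac{809657}{23}$ ($S = \left(-119 + \left(-188 - 21\right) \left(-169\right)\right) + \frac{11}{23} = \left(-119 - -35321\right) + \frac{11}{23} = \left(-119 + 35321\right) + \frac{11}{23} = 35202 + \frac{11}{23} = \frac{809657}{23} \approx 35203.0$)
$\frac{S + 75370}{-202354 + H} = \frac{\frac{809657}{23} + 75370}{-202354 + 44362} = \frac{2543167}{23 \left(-157992\right)} = \frac{2543167}{23} \left(- \frac{1}{157992}\right) = - \frac{2543167}{3633816}$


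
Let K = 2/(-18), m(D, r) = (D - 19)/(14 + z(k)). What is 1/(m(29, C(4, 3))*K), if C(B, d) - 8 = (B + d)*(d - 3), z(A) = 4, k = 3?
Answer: -81/5 ≈ -16.200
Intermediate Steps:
C(B, d) = 8 + (-3 + d)*(B + d) (C(B, d) = 8 + (B + d)*(d - 3) = 8 + (B + d)*(-3 + d) = 8 + (-3 + d)*(B + d))
m(D, r) = -19/18 + D/18 (m(D, r) = (D - 19)/(14 + 4) = (-19 + D)/18 = (-19 + D)*(1/18) = -19/18 + D/18)
K = -⅑ (K = 2*(-1/18) = -⅑ ≈ -0.11111)
1/(m(29, C(4, 3))*K) = 1/((-19/18 + (1/18)*29)*(-⅑)) = 1/((-19/18 + 29/18)*(-⅑)) = 1/((5/9)*(-⅑)) = 1/(-5/81) = -81/5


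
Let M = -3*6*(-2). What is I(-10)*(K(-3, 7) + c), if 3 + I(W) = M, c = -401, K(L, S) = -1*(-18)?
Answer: -12639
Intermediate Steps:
K(L, S) = 18
M = 36 (M = -18*(-2) = 36)
I(W) = 33 (I(W) = -3 + 36 = 33)
I(-10)*(K(-3, 7) + c) = 33*(18 - 401) = 33*(-383) = -12639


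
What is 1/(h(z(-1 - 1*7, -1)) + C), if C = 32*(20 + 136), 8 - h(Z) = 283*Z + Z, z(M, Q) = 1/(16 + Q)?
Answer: 15/74716 ≈ 0.00020076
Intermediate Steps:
h(Z) = 8 - 284*Z (h(Z) = 8 - (283*Z + Z) = 8 - 284*Z)
C = 4992 (C = 32*156 = 4992)
1/(h(z(-1 - 1*7, -1)) + C) = 1/((8 - 284/(16 - 1)) + 4992) = 1/((8 - 284/15) + 4992) = 1/(-164/15 + 4992) = 1/(74716/15) = 15/74716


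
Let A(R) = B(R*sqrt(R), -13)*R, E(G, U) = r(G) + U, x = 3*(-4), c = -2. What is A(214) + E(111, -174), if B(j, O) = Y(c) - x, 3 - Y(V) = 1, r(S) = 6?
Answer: 2828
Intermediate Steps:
Y(V) = 2 (Y(V) = 3 - 1*1 = 3 - 1 = 2)
x = -12
E(G, U) = 6 + U
B(j, O) = 14 (B(j, O) = 2 - 1*(-12) = 2 + 12 = 14)
A(R) = 14*R
A(214) + E(111, -174) = 14*214 + (6 - 174) = 2996 - 168 = 2828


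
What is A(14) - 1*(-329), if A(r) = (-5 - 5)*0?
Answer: 329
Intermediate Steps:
A(r) = 0 (A(r) = -10*0 = 0)
A(14) - 1*(-329) = 0 - 1*(-329) = 0 + 329 = 329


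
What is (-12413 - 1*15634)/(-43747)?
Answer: 28047/43747 ≈ 0.64112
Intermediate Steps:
(-12413 - 1*15634)/(-43747) = (-12413 - 15634)*(-1/43747) = -28047*(-1/43747) = 28047/43747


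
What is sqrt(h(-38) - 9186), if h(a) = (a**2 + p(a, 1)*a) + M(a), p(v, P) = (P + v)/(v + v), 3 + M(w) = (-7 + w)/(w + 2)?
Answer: I*sqrt(31049)/2 ≈ 88.104*I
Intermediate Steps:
M(w) = -3 + (-7 + w)/(2 + w) (M(w) = -3 + (-7 + w)/(w + 2) = -3 + (-7 + w)/(2 + w))
p(v, P) = (P + v)/(2*v) (p(v, P) = (P + v)/((2*v)) = (P + v)*(1/(2*v)) = (P + v)/(2*v))
h(a) = 1/2 + a**2 + a/2 + (-13 - 2*a)/(2 + a) (h(a) = (a**2 + ((1 + a)/(2*a))*a) + (-13 - 2*a)/(2 + a) = (a**2 + (1/2 + a/2)) + (-13 - 2*a)/(2 + a) = (1/2 + a**2 + a/2) + (-13 - 2*a)/(2 + a) = 1/2 + a**2 + a/2 + (-13 - 2*a)/(2 + a))
sqrt(h(-38) - 9186) = sqrt((-24 - 1*(-38) + 2*(-38)**3 + 5*(-38)**2)/(2*(2 - 38)) - 9186) = sqrt((1/2)*(-24 + 38 + 2*(-54872) + 5*1444)/(-36) - 9186) = sqrt((1/2)*(-1/36)*(-24 + 38 - 109744 + 7220) - 9186) = sqrt((1/2)*(-1/36)*(-102510) - 9186) = sqrt(5695/4 - 9186) = sqrt(-31049/4) = I*sqrt(31049)/2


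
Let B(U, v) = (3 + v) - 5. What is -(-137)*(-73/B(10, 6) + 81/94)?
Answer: -447853/188 ≈ -2382.2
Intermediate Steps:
B(U, v) = -2 + v
-(-137)*(-73/B(10, 6) + 81/94) = -(-137)*(-73/(-2 + 6) + 81/94) = -(-137)*(-73/4 + 81*(1/94)) = -(-137)*(-73*1/4 + 81/94) = -(-137)*(-73/4 + 81/94) = -(-137)*(-3269)/188 = -1*447853/188 = -447853/188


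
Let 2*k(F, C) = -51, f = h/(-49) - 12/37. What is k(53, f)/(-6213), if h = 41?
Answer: 17/4142 ≈ 0.0041043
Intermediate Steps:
f = -2105/1813 (f = 41/(-49) - 12/37 = 41*(-1/49) - 12*1/37 = -41/49 - 12/37 = -2105/1813 ≈ -1.1611)
k(F, C) = -51/2 (k(F, C) = (½)*(-51) = -51/2)
k(53, f)/(-6213) = -51/2/(-6213) = -51/2*(-1/6213) = 17/4142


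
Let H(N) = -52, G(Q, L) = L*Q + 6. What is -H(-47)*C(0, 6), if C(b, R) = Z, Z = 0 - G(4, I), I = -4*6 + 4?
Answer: 3848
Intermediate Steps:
I = -20 (I = -24 + 4 = -20)
G(Q, L) = 6 + L*Q
Z = 74 (Z = 0 - (6 - 20*4) = 0 - (6 - 80) = 0 - 1*(-74) = 0 + 74 = 74)
C(b, R) = 74
-H(-47)*C(0, 6) = -(-52)*74 = -1*(-3848) = 3848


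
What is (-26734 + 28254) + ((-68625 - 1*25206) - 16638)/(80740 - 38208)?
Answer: 64538171/42532 ≈ 1517.4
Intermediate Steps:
(-26734 + 28254) + ((-68625 - 1*25206) - 16638)/(80740 - 38208) = 1520 + ((-68625 - 25206) - 16638)/42532 = 1520 + (-93831 - 16638)*(1/42532) = 1520 - 110469*1/42532 = 1520 - 110469/42532 = 64538171/42532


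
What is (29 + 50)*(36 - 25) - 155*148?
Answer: -22071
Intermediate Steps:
(29 + 50)*(36 - 25) - 155*148 = 79*11 - 22940 = 869 - 22940 = -22071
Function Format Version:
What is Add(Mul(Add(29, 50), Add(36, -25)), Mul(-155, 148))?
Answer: -22071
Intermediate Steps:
Add(Mul(Add(29, 50), Add(36, -25)), Mul(-155, 148)) = Add(Mul(79, 11), -22940) = Add(869, -22940) = -22071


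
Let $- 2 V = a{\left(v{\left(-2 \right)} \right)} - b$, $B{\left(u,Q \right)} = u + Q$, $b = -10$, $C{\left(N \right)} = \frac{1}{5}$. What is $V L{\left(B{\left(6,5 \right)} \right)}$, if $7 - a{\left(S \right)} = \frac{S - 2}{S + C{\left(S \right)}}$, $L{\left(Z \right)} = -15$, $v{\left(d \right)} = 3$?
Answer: $\frac{4005}{32} \approx 125.16$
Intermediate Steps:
$C{\left(N \right)} = \frac{1}{5}$
$B{\left(u,Q \right)} = Q + u$
$a{\left(S \right)} = 7 - \frac{-2 + S}{\frac{1}{5} + S}$ ($a{\left(S \right)} = 7 - \frac{S - 2}{S + \frac{1}{5}} = 7 - \frac{-2 + S}{\frac{1}{5} + S}$)
$V = - \frac{267}{32}$ ($V = - \frac{\frac{17 + 30 \cdot 3}{1 + 5 \cdot 3} - -10}{2} = - \frac{\frac{17 + 90}{1 + 15} + 10}{2} = - \frac{\frac{1}{16} \cdot 107 + 10}{2} = - \frac{\frac{107}{16} + 10}{2} = \left(- \frac{1}{2}\right) \frac{267}{16} = - \frac{267}{32} \approx -8.3438$)
$V L{\left(B{\left(6,5 \right)} \right)} = \left(- \frac{267}{32}\right) \left(-15\right) = \frac{4005}{32}$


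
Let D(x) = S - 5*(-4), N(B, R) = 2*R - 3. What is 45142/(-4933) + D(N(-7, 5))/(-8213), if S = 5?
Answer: -370874571/40514729 ≈ -9.1541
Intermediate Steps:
N(B, R) = -3 + 2*R
D(x) = 25 (D(x) = 5 - 5*(-4) = 5 + 20 = 25)
45142/(-4933) + D(N(-7, 5))/(-8213) = 45142/(-4933) + 25/(-8213) = 45142*(-1/4933) + 25*(-1/8213) = -45142/4933 - 25/8213 = -370874571/40514729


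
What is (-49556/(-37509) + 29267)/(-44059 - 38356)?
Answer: -1097825459/3091304235 ≈ -0.35513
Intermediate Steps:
(-49556/(-37509) + 29267)/(-44059 - 38356) = (-49556*(-1/37509) + 29267)/(-82415) = (49556/37509 + 29267)*(-1/82415) = (1097825459/37509)*(-1/82415) = -1097825459/3091304235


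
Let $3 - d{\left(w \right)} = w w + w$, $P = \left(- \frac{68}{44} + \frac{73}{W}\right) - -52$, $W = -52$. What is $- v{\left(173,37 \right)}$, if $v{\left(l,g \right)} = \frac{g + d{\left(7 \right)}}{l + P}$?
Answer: $\frac{9152}{127013} \approx 0.072056$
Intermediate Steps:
$P = \frac{28057}{572}$ ($P = \left(- \frac{68}{44} + \frac{73}{-52}\right) - -52 = \left(\left(-68\right) \frac{1}{44} + 73 \left(- \frac{1}{52}\right)\right) + 52 = \left(- \frac{17}{11} - \frac{73}{52}\right) + 52 = - \frac{1687}{572} + 52 = \frac{28057}{572} \approx 49.051$)
$d{\left(w \right)} = 3 - w - w^{2}$ ($d{\left(w \right)} = 3 - \left(w w + w\right) = 3 - \left(w^{2} + w\right) = 3 - \left(w + w^{2}\right) = 3 - w - w^{2}$)
$v{\left(l,g \right)} = \frac{-53 + g}{\frac{28057}{572} + l}$ ($v{\left(l,g \right)} = \frac{g - 53}{l + \frac{28057}{572}} = \frac{g - 53}{\frac{28057}{572} + l} = \frac{-53 + g}{\frac{28057}{572} + l}$)
$- v{\left(173,37 \right)} = - \frac{572 \left(-53 + 37\right)}{28057 + 572 \cdot 173} = - \frac{572 \left(-16\right)}{28057 + 98956} = - \frac{572 \left(-16\right)}{127013} = \left(-1\right) \left(- \frac{9152}{127013}\right) = \frac{9152}{127013}$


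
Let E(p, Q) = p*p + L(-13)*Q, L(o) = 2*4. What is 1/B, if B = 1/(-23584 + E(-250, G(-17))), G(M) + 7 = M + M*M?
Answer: 41036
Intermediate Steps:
G(M) = -7 + M + M² (G(M) = -7 + (M + M*M) = -7 + (M + M²) = -7 + M + M²)
L(o) = 8
E(p, Q) = p² + 8*Q (E(p, Q) = p*p + 8*Q = p² + 8*Q)
B = 1/41036 (B = 1/(-23584 + ((-250)² + 8*(-7 - 17 + (-17)²))) = 1/(-23584 + (62500 + 8*(-7 - 17 + 289))) = 1/(-23584 + (62500 + 8*265)) = 1/(-23584 + (62500 + 2120)) = 1/(-23584 + 64620) = 1/41036 ≈ 2.4369e-5)
1/B = 1/(1/41036) = 41036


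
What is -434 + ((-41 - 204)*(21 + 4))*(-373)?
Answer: 2284191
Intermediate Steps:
-434 + ((-41 - 204)*(21 + 4))*(-373) = -434 - 245*25*(-373) = -434 - 6125*(-373) = -434 + 2284625 = 2284191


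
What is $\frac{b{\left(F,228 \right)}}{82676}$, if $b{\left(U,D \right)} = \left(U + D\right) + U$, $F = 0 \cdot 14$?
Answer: $\frac{57}{20669} \approx 0.0027578$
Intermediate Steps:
$F = 0$
$b{\left(U,D \right)} = D + 2 U$ ($b{\left(U,D \right)} = \left(D + U\right) + U = D + 2 U$)
$\frac{b{\left(F,228 \right)}}{82676} = \frac{228 + 2 \cdot 0}{82676} = \left(228 + 0\right) \frac{1}{82676} = 228 \cdot \frac{1}{82676} = \frac{57}{20669}$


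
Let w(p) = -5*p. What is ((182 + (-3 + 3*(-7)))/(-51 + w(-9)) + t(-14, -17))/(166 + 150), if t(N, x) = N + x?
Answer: -43/237 ≈ -0.18143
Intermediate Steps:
((182 + (-3 + 3*(-7)))/(-51 + w(-9)) + t(-14, -17))/(166 + 150) = ((182 + (-3 + 3*(-7)))/(-51 - 5*(-9)) + (-14 - 17))/(166 + 150) = ((182 + (-3 - 21))/(-51 + 45) - 31)/316 = ((182 - 24)/(-6) - 31)*(1/316) = (158*(-1/6) - 31)*(1/316) = (-79/3 - 31)*(1/316) = -172/3*1/316 = -43/237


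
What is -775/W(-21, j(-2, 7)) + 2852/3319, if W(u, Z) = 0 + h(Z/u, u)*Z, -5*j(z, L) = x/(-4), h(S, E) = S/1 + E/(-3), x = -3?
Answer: 7210623436/9767817 ≈ 738.20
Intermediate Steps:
h(S, E) = S - E/3 (h(S, E) = S*1 + E*(-⅓) = S - E/3)
j(z, L) = -3/20 (j(z, L) = -(-3)/(5*(-4)) = -(-3)*(-1)/(5*4) = -⅕*¾ = -3/20)
W(u, Z) = Z*(-u/3 + Z/u) (W(u, Z) = 0 + (Z/u - u/3)*Z = 0 + (-u/3 + Z/u)*Z = 0 + Z*(-u/3 + Z/u) = Z*(-u/3 + Z/u))
-775/W(-21, j(-2, 7)) + 2852/3319 = -775/((-3/20)²/(-21) - ⅓*(-3/20)*(-21)) + 2852/3319 = -775/((9/400)*(-1/21) - 21/20) + 2852*(1/3319) = -775/(-3/2800 - 21/20) + 2852/3319 = -775/(-2943/2800) + 2852/3319 = -775*(-2800/2943) + 2852/3319 = 2170000/2943 + 2852/3319 = 7210623436/9767817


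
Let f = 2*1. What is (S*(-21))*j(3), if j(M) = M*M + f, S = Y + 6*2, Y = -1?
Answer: -2541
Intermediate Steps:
f = 2
S = 11 (S = -1 + 6*2 = -1 + 12 = 11)
j(M) = 2 + M² (j(M) = M*M + 2 = M² + 2 = 2 + M²)
(S*(-21))*j(3) = (11*(-21))*(2 + 3²) = -231*(2 + 9) = -231*11 = -2541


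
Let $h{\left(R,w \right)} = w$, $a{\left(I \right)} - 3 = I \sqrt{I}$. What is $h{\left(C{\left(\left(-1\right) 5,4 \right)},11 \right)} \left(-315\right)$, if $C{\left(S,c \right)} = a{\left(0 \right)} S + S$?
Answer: $-3465$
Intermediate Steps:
$a{\left(I \right)} = 3 + I^{\frac{3}{2}}$ ($a{\left(I \right)} = 3 + I \sqrt{I} = 3 + I^{\frac{3}{2}}$)
$C{\left(S,c \right)} = 4 S$ ($C{\left(S,c \right)} = \left(3 + 0^{\frac{3}{2}}\right) S + S = \left(3 + 0\right) S + S = 3 S + S = 4 S$)
$h{\left(C{\left(\left(-1\right) 5,4 \right)},11 \right)} \left(-315\right) = 11 \left(-315\right) = -3465$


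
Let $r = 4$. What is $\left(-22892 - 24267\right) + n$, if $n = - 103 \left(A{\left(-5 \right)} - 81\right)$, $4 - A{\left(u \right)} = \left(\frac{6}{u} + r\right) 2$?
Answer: $- \frac{193256}{5} \approx -38651.0$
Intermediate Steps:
$A{\left(u \right)} = -4 - \frac{12}{u}$ ($A{\left(u \right)} = 4 - \left(\frac{6}{u} + 4\right) 2 = 4 - \left(4 + \frac{6}{u}\right) 2 = 4 - \left(8 + \frac{12}{u}\right) = -4 - \frac{12}{u}$)
$n = \frac{42539}{5}$ ($n = - 103 \left(\left(-4 - \frac{12}{-5}\right) - 81\right) = - 103 \left(\left(-4 - - \frac{12}{5}\right) - 81\right) = - 103 \left(\left(-4 + \frac{12}{5}\right) - 81\right) = - 103 \left(- \frac{8}{5} - 81\right) = \left(-103\right) \left(- \frac{413}{5}\right) = \frac{42539}{5} \approx 8507.8$)
$\left(-22892 - 24267\right) + n = \left(-22892 - 24267\right) + \frac{42539}{5} = -47159 + \frac{42539}{5} = - \frac{193256}{5}$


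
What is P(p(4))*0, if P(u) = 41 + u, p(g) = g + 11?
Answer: 0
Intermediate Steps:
p(g) = 11 + g
P(p(4))*0 = (41 + (11 + 4))*0 = (41 + 15)*0 = 56*0 = 0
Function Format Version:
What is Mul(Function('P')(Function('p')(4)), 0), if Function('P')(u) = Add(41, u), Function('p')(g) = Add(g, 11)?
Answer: 0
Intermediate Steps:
Function('p')(g) = Add(11, g)
Mul(Function('P')(Function('p')(4)), 0) = Mul(Add(41, Add(11, 4)), 0) = Mul(Add(41, 15), 0) = Mul(56, 0) = 0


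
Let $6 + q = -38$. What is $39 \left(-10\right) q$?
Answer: $17160$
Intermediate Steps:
$q = -44$ ($q = -6 - 38 = -44$)
$39 \left(-10\right) q = 39 \left(-10\right) \left(-44\right) = \left(-390\right) \left(-44\right) = 17160$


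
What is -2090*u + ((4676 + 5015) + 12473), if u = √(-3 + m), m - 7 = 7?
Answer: 22164 - 2090*√11 ≈ 15232.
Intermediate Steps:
m = 14 (m = 7 + 7 = 14)
u = √11 (u = √(-3 + 14) = √11 ≈ 3.3166)
-2090*u + ((4676 + 5015) + 12473) = -2090*√11 + ((4676 + 5015) + 12473) = -2090*√11 + (9691 + 12473) = -2090*√11 + 22164 = 22164 - 2090*√11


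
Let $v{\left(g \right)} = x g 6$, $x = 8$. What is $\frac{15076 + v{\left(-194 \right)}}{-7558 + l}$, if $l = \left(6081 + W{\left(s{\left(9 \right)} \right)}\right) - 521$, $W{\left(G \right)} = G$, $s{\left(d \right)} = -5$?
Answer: $- \frac{5764}{2003} \approx -2.8777$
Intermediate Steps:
$v{\left(g \right)} = 48 g$ ($v{\left(g \right)} = 8 g 6 = 8 \cdot 6 g = 48 g$)
$l = 5555$ ($l = \left(6081 - 5\right) - 521 = 6076 - 521 = 5555$)
$\frac{15076 + v{\left(-194 \right)}}{-7558 + l} = \frac{15076 + 48 \left(-194\right)}{-7558 + 5555} = \frac{15076 - 9312}{-2003} = 5764 \left(- \frac{1}{2003}\right) = - \frac{5764}{2003}$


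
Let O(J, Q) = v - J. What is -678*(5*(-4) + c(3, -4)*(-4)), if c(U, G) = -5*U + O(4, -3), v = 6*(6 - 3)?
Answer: 10848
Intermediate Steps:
v = 18 (v = 6*3 = 18)
O(J, Q) = 18 - J
c(U, G) = 14 - 5*U (c(U, G) = -5*U + (18 - 1*4) = -5*U + (18 - 4) = -5*U + 14 = 14 - 5*U)
-678*(5*(-4) + c(3, -4)*(-4)) = -678*(5*(-4) + (14 - 5*3)*(-4)) = -678*(-20 + (14 - 15)*(-4)) = -678*(-20 - 1*(-4)) = -678*(-20 + 4) = -678*(-16) = 10848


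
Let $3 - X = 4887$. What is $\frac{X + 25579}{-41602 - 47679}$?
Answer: $- \frac{20695}{89281} \approx -0.2318$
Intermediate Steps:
$X = -4884$ ($X = 3 - 4887 = -4884$)
$\frac{X + 25579}{-41602 - 47679} = \frac{-4884 + 25579}{-41602 - 47679} = \frac{20695}{-89281} = 20695 \left(- \frac{1}{89281}\right) = - \frac{20695}{89281}$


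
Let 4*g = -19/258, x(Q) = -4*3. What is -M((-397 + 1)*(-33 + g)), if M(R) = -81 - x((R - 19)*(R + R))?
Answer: 69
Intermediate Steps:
x(Q) = -12
g = -19/1032 (g = (-19/258)/4 = (-19*1/258)/4 = (1/4)*(-19/258) = -19/1032 ≈ -0.018411)
M(R) = -69 (M(R) = -81 - 1*(-12) = -81 + 12 = -69)
-M((-397 + 1)*(-33 + g)) = -1*(-69) = 69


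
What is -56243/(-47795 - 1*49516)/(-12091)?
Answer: -56243/1176587301 ≈ -4.7802e-5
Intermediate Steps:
-56243/(-47795 - 1*49516)/(-12091) = -56243/(-47795 - 49516)*(-1/12091) = -56243/(-97311)*(-1/12091) = -56243*(-1/97311)*(-1/12091) = (56243/97311)*(-1/12091) = -56243/1176587301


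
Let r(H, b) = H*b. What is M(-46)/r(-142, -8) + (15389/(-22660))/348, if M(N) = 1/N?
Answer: -4613939/2341330080 ≈ -0.0019706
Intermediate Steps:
M(-46)/r(-142, -8) + (15389/(-22660))/348 = 1/((-46)*((-142*(-8)))) + (15389/(-22660))/348 = -1/46/1136 + (15389*(-1/22660))*(1/348) = -1/46*1/1136 - 1399/2060*1/348 = -1/52256 - 1399/716880 = -4613939/2341330080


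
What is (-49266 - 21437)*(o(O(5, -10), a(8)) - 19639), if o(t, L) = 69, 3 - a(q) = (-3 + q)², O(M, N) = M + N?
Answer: 1383657710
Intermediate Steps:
a(q) = 3 - (-3 + q)²
(-49266 - 21437)*(o(O(5, -10), a(8)) - 19639) = (-49266 - 21437)*(69 - 19639) = -70703*(-19570) = 1383657710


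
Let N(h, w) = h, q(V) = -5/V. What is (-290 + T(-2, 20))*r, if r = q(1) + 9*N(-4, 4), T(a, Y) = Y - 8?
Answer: 11398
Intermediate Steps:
T(a, Y) = -8 + Y
r = -41 (r = -5/1 + 9*(-4) = -5*1 - 36 = -5 - 36 = -41)
(-290 + T(-2, 20))*r = (-290 + (-8 + 20))*(-41) = (-290 + 12)*(-41) = -278*(-41) = 11398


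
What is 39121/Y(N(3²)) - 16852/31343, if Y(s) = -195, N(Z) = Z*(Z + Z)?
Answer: -94573511/470145 ≈ -201.16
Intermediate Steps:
N(Z) = 2*Z² (N(Z) = Z*(2*Z) = 2*Z²)
39121/Y(N(3²)) - 16852/31343 = 39121/(-195) - 16852/31343 = 39121*(-1/195) - 16852*1/31343 = -39121/195 - 16852/31343 = -94573511/470145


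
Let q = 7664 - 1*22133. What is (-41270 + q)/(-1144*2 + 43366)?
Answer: -55739/41078 ≈ -1.3569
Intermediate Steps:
q = -14469 (q = 7664 - 22133 = -14469)
(-41270 + q)/(-1144*2 + 43366) = (-41270 - 14469)/(-1144*2 + 43366) = -55739/(-2288 + 43366) = -55739/41078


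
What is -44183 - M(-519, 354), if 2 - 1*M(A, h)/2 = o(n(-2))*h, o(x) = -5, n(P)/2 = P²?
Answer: -47727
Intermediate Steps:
n(P) = 2*P²
M(A, h) = 4 + 10*h (M(A, h) = 4 - (-10)*h = 4 + 10*h)
-44183 - M(-519, 354) = -44183 - (4 + 10*354) = -44183 - (4 + 3540) = -44183 - 1*3544 = -44183 - 3544 = -47727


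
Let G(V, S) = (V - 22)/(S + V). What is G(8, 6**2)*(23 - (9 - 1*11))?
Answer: -175/22 ≈ -7.9545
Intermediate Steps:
G(V, S) = (-22 + V)/(S + V)
G(8, 6**2)*(23 - (9 - 1*11)) = ((-22 + 8)/(6**2 + 8))*(23 - (9 - 1*11)) = (-14/(36 + 8))*(23 - (9 - 11)) = (-14/44)*(23 - 1*(-2)) = ((1/44)*(-14))*(23 + 2) = -7/22*25 = -175/22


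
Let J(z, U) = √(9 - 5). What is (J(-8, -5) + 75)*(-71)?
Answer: -5467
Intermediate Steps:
J(z, U) = 2 (J(z, U) = √4 = 2)
(J(-8, -5) + 75)*(-71) = (2 + 75)*(-71) = 77*(-71) = -5467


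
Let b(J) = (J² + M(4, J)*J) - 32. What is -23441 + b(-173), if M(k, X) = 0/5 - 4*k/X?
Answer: 6440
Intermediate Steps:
M(k, X) = -4*k/X (M(k, X) = 0*(⅕) - 4*k/X = 0 - 4*k/X = -4*k/X)
b(J) = -48 + J² (b(J) = (J² + (-4*4/J)*J) - 32 = (J² + (-16/J)*J) - 32 = (J² - 16) - 32 = (-16 + J²) - 32 = -48 + J²)
-23441 + b(-173) = -23441 + (-48 + (-173)²) = -23441 + (-48 + 29929) = -23441 + 29881 = 6440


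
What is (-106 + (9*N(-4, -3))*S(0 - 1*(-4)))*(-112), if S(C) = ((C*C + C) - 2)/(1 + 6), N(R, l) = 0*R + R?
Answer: 22240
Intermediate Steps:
N(R, l) = R (N(R, l) = 0 + R = R)
S(C) = -2/7 + C/7 + C²/7 (S(C) = ((C² + C) - 2)/7 = ((C + C²) - 2)*(⅐) = (-2 + C + C²)*(⅐) = -2/7 + C/7 + C²/7)
(-106 + (9*N(-4, -3))*S(0 - 1*(-4)))*(-112) = (-106 + (9*(-4))*(-2/7 + (0 - 1*(-4))/7 + (0 - 1*(-4))²/7))*(-112) = (-106 - 36*(-2/7 + (0 + 4)/7 + (0 + 4)²/7))*(-112) = (-106 - 36*(-2/7 + (⅐)*4 + (⅐)*4²))*(-112) = (-106 - 36*(-2/7 + 4/7 + (⅐)*16))*(-112) = (-106 - 36*(-2/7 + 4/7 + 16/7))*(-112) = (-106 - 36*18/7)*(-112) = (-106 - 648/7)*(-112) = -1390/7*(-112) = 22240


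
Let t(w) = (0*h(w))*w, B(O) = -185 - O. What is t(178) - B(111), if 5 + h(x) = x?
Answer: 296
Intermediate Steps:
h(x) = -5 + x
t(w) = 0 (t(w) = (0*(-5 + w))*w = 0*w = 0)
t(178) - B(111) = 0 - (-185 - 1*111) = 0 - (-185 - 111) = 0 - 1*(-296) = 0 + 296 = 296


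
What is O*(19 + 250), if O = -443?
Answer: -119167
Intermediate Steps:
O*(19 + 250) = -443*(19 + 250) = -443*269 = -119167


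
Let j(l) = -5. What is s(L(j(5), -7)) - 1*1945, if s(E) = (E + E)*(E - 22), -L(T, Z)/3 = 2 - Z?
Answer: 701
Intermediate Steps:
L(T, Z) = -6 + 3*Z (L(T, Z) = -3*(2 - Z) = -6 + 3*Z)
s(E) = 2*E*(-22 + E) (s(E) = (2*E)*(-22 + E) = 2*E*(-22 + E))
s(L(j(5), -7)) - 1*1945 = 2*(-6 + 3*(-7))*(-22 + (-6 + 3*(-7))) - 1*1945 = 2*(-6 - 21)*(-22 + (-6 - 21)) - 1945 = 2*(-27)*(-22 - 27) - 1945 = 2*(-27)*(-49) - 1945 = 2646 - 1945 = 701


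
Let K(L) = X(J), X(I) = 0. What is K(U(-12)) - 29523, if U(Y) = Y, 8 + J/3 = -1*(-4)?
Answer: -29523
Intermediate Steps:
J = -12 (J = -24 + 3*(-1*(-4)) = -24 + 3*4 = -24 + 12 = -12)
K(L) = 0
K(U(-12)) - 29523 = 0 - 29523 = -29523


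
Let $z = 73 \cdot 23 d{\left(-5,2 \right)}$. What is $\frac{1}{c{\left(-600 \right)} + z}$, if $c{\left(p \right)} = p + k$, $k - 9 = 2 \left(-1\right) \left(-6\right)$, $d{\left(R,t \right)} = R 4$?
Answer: $- \frac{1}{34159} \approx -2.9275 \cdot 10^{-5}$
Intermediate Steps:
$d{\left(R,t \right)} = 4 R$
$k = 21$ ($k = 9 + 2 \left(-1\right) \left(-6\right) = 9 - -12 = 9 + 12 = 21$)
$z = -33580$ ($z = 73 \cdot 23 \cdot 4 \left(-5\right) = 1679 \left(-20\right) = -33580$)
$c{\left(p \right)} = 21 + p$ ($c{\left(p \right)} = p + 21 = 21 + p$)
$\frac{1}{c{\left(-600 \right)} + z} = \frac{1}{\left(21 - 600\right) - 33580} = \frac{1}{-579 - 33580} = \frac{1}{-34159} = - \frac{1}{34159}$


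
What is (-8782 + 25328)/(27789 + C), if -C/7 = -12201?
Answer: 8273/56598 ≈ 0.14617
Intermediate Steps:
C = 85407 (C = -7*(-12201) = 85407)
(-8782 + 25328)/(27789 + C) = (-8782 + 25328)/(27789 + 85407) = 16546/113196 = 16546*(1/113196) = 8273/56598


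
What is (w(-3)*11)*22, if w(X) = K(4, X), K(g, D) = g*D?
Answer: -2904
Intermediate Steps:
K(g, D) = D*g
w(X) = 4*X (w(X) = X*4 = 4*X)
(w(-3)*11)*22 = ((4*(-3))*11)*22 = -12*11*22 = -132*22 = -2904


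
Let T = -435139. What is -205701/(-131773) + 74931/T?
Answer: 79634644776/57339571447 ≈ 1.3888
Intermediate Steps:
-205701/(-131773) + 74931/T = -205701/(-131773) + 74931/(-435139) = -205701*(-1/131773) + 74931*(-1/435139) = 205701/131773 - 74931/435139 = 79634644776/57339571447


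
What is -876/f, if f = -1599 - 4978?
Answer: 876/6577 ≈ 0.13319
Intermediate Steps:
f = -6577
-876/f = -876/(-6577) = -876*(-1/6577) = 876/6577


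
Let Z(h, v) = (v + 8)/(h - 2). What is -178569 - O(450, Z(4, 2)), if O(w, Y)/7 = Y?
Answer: -178604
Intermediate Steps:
Z(h, v) = (8 + v)/(-2 + h)
O(w, Y) = 7*Y
-178569 - O(450, Z(4, 2)) = -178569 - 7*(8 + 2)/(-2 + 4) = -178569 - 7*10/2 = -178569 - 7*(1/2)*10 = -178569 - 7*5 = -178569 - 1*35 = -178569 - 35 = -178604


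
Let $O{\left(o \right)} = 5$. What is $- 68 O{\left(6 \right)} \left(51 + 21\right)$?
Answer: $-24480$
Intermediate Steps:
$- 68 O{\left(6 \right)} \left(51 + 21\right) = \left(-68\right) 5 \left(51 + 21\right) = \left(-340\right) 72 = -24480$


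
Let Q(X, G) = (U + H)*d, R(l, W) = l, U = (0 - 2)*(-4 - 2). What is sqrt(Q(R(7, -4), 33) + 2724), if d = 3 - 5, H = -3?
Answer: sqrt(2706) ≈ 52.019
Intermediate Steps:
d = -2
U = 12 (U = -2*(-6) = 12)
Q(X, G) = -18 (Q(X, G) = (12 - 3)*(-2) = 9*(-2) = -18)
sqrt(Q(R(7, -4), 33) + 2724) = sqrt(-18 + 2724) = sqrt(2706)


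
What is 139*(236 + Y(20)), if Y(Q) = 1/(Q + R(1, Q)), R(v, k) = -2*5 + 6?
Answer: 525003/16 ≈ 32813.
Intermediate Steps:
R(v, k) = -4 (R(v, k) = -10 + 6 = -4)
Y(Q) = 1/(-4 + Q) (Y(Q) = 1/(Q - 4) = 1/(-4 + Q))
139*(236 + Y(20)) = 139*(236 + 1/(-4 + 20)) = 139*(236 + 1/16) = 139*(3777/16) = 525003/16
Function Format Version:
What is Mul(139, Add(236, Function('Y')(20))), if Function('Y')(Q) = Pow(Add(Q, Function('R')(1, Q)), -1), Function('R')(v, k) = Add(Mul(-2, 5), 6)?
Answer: Rational(525003, 16) ≈ 32813.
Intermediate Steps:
Function('R')(v, k) = -4 (Function('R')(v, k) = Add(-10, 6) = -4)
Function('Y')(Q) = Pow(Add(-4, Q), -1) (Function('Y')(Q) = Pow(Add(Q, -4), -1) = Pow(Add(-4, Q), -1))
Mul(139, Add(236, Function('Y')(20))) = Mul(139, Add(236, Pow(Add(-4, 20), -1))) = Mul(139, Add(236, Pow(16, -1))) = Mul(139, Add(236, Rational(1, 16))) = Mul(139, Rational(3777, 16)) = Rational(525003, 16)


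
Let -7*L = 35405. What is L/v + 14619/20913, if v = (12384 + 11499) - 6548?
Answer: 68901186/169179199 ≈ 0.40727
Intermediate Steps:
L = -35405/7 (L = -⅐*35405 = -35405/7 ≈ -5057.9)
v = 17335 (v = 23883 - 6548 = 17335)
L/v + 14619/20913 = -35405/7/17335 + 14619/20913 = -35405/7*1/17335 + 14619*(1/20913) = -7081/24269 + 4873/6971 = 68901186/169179199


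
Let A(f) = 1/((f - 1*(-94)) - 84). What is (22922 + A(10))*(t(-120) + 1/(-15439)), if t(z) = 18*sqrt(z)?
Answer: -458441/308780 + 4125969*I*sqrt(30)/5 ≈ -1.4847 + 4.5198e+6*I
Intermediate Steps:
A(f) = 1/(10 + f) (A(f) = 1/((f + 94) - 84) = 1/((94 + f) - 84) = 1/(10 + f))
(22922 + A(10))*(t(-120) + 1/(-15439)) = (22922 + 1/(10 + 10))*(18*sqrt(-120) + 1/(-15439)) = (22922 + 1/20)*(18*(2*I*sqrt(30)) - 1/15439) = (22922 + 1/20)*(36*I*sqrt(30) - 1/15439) = 458441*(-1/15439 + 36*I*sqrt(30))/20 = -458441/308780 + 4125969*I*sqrt(30)/5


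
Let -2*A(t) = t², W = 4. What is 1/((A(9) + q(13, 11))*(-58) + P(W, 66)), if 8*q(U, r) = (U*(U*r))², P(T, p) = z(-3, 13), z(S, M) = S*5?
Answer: -4/100211213 ≈ -3.9916e-8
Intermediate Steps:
z(S, M) = 5*S
A(t) = -t²/2
P(T, p) = -15 (P(T, p) = 5*(-3) = -15)
q(U, r) = U⁴*r²/8 (q(U, r) = (U*(U*r))²/8 = (r*U²)²/8 = (U⁴*r²)/8 = U⁴*r²/8)
1/((A(9) + q(13, 11))*(-58) + P(W, 66)) = 1/((-½*9² + (⅛)*13⁴*11²)*(-58) - 15) = 1/((-½*81 + (⅛)*28561*121)*(-58) - 15) = 1/((-81/2 + 3455881/8)*(-58) - 15) = 1/((3455557/8)*(-58) - 15) = 1/(-100211153/4 - 15) = 1/(-100211213/4) = -4/100211213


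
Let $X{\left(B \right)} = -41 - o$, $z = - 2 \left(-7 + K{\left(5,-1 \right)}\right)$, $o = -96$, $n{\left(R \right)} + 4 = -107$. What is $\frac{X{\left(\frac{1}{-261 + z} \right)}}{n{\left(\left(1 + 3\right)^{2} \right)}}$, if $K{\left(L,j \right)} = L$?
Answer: $- \frac{55}{111} \approx -0.4955$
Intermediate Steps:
$n{\left(R \right)} = -111$ ($n{\left(R \right)} = -4 - 107 = -111$)
$z = 4$ ($z = - 2 \left(-7 + 5\right) = \left(-2\right) \left(-2\right) = 4$)
$X{\left(B \right)} = 55$ ($X{\left(B \right)} = -41 - -96 = -41 + 96 = 55$)
$\frac{X{\left(\frac{1}{-261 + z} \right)}}{n{\left(\left(1 + 3\right)^{2} \right)}} = \frac{55}{-111} = 55 \left(- \frac{1}{111}\right) = - \frac{55}{111}$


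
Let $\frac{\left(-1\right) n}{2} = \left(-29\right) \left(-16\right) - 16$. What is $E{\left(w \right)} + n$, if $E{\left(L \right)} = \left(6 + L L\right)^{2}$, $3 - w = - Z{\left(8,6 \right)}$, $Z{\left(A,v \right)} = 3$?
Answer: $868$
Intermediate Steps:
$n = -896$ ($n = - 2 \left(\left(-29\right) \left(-16\right) - 16\right) = - 2 \left(464 - 16\right) = \left(-2\right) 448 = -896$)
$w = 6$ ($w = 3 - \left(-1\right) 3 = 3 - -3 = 3 + 3 = 6$)
$E{\left(L \right)} = \left(6 + L^{2}\right)^{2}$
$E{\left(w \right)} + n = \left(6 + 6^{2}\right)^{2} - 896 = \left(6 + 36\right)^{2} - 896 = 42^{2} - 896 = 1764 - 896 = 868$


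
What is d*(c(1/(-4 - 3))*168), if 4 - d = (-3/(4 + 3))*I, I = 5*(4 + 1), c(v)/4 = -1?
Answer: -9888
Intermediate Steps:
c(v) = -4 (c(v) = 4*(-1) = -4)
I = 25 (I = 5*5 = 25)
d = 103/7 (d = 4 - (-3/(4 + 3))*25 = 4 - (-3/7)*25 = 4 - (-3*⅐)*25 = 4 - (-3)*25/7 = 4 - 1*(-75/7) = 4 + 75/7 = 103/7 ≈ 14.714)
d*(c(1/(-4 - 3))*168) = 103*(-4*168)/7 = (103/7)*(-672) = -9888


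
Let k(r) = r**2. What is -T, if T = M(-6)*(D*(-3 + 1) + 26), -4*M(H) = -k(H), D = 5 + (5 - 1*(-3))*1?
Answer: 0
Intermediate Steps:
D = 13 (D = 5 + (5 + 3)*1 = 5 + 8*1 = 5 + 8 = 13)
M(H) = H**2/4 (M(H) = -(-1)*H**2/4 = H**2/4)
T = 0 (T = ((1/4)*(-6)**2)*(13*(-3 + 1) + 26) = ((1/4)*36)*(13*(-2) + 26) = 9*(-26 + 26) = 9*0 = 0)
-T = -1*0 = 0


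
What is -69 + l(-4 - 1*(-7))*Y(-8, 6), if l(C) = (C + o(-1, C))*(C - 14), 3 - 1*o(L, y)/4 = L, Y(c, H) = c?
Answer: 1603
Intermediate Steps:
o(L, y) = 12 - 4*L
l(C) = (-14 + C)*(16 + C) (l(C) = (C + (12 - 4*(-1)))*(C - 14) = (C + (12 + 4))*(-14 + C) = (C + 16)*(-14 + C) = (16 + C)*(-14 + C) = (-14 + C)*(16 + C))
-69 + l(-4 - 1*(-7))*Y(-8, 6) = -69 + (-224 + (-4 - 1*(-7))² + 2*(-4 - 1*(-7)))*(-8) = -69 + (-224 + (-4 + 7)² + 2*(-4 + 7))*(-8) = -69 + (-224 + 3² + 2*3)*(-8) = -69 + (-224 + 9 + 6)*(-8) = -69 - 209*(-8) = -69 + 1672 = 1603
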